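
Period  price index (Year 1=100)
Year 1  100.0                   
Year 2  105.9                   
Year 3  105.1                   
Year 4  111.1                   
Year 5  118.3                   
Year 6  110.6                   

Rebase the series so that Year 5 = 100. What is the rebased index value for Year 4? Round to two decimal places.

93.91

Rebased(Year 4) = 111.1 / 118.3 × 100 = 93.9138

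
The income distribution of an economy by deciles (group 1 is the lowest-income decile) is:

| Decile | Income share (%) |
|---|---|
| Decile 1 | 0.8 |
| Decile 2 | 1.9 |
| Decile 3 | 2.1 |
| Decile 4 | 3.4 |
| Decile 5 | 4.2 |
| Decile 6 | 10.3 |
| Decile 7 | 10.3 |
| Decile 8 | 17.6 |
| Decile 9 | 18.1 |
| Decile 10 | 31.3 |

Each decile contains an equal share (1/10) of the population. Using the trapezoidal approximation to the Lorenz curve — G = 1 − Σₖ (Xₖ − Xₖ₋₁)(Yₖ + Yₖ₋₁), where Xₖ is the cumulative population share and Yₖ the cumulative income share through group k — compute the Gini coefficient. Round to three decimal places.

0.492

Cumulative income shares Yₖ: 0.0080, 0.0270, 0.0480, 0.0820, 0.1240, 0.2270, 0.3300, 0.5060, 0.6870, 1.0000
Σ (Xₖ−Xₖ₋₁)(Yₖ+Yₖ₋₁) = (1/10)(0.0080+0.0000) + (1/10)(0.0270+0.0080) + (1/10)(0.0480+0.0270) + (1/10)(0.0820+0.0480) + (1/10)(0.1240+0.0820) + (1/10)(0.2270+0.1240) + (1/10)(0.3300+0.2270) + (1/10)(0.5060+0.3300) + (1/10)(0.6870+0.5060) + (1/10)(1.0000+0.6870)
  = 0.0008 + 0.0035 + 0.0075 + 0.0130 + 0.0206 + 0.0351 + 0.0557 + 0.0836 + 0.1193 + 0.1687 = 0.5078
G = 1 − 0.5078 = 0.4922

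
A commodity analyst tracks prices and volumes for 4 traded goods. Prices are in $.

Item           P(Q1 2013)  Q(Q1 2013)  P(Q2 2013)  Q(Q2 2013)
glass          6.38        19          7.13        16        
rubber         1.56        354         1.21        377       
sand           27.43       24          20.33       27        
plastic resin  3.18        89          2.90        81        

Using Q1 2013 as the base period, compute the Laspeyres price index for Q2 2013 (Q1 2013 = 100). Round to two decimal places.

81.11

Laspeyres price index uses base-period quantities as weights.
ΣP(Q2 2013)·Q(Q1 2013) = 7.13×19 + 1.21×354 + 20.33×24 + 2.90×89 = 135.47 + 428.34 + 487.92 + 258.1 = 1309.83
ΣP(Q1 2013)·Q(Q1 2013) = 6.38×19 + 1.56×354 + 27.43×24 + 3.18×89 = 121.22 + 552.24 + 658.32 + 283.02 = 1614.8
Index = 1309.83 / 1614.8 × 100 = 81.1141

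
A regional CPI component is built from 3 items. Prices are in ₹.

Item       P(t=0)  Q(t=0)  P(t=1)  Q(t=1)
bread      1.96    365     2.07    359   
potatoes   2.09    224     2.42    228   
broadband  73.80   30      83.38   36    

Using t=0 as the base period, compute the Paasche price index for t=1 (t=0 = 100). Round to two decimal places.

111.98

Paasche price index uses current-period quantities as weights.
ΣP(t=1)·Q(t=1) = 2.07×359 + 2.42×228 + 83.38×36 = 743.13 + 551.76 + 3001.68 = 4296.57
ΣP(t=0)·Q(t=1) = 1.96×359 + 2.09×228 + 73.80×36 = 703.64 + 476.52 + 2656.8 = 3836.96
Index = 4296.57 / 3836.96 × 100 = 111.9785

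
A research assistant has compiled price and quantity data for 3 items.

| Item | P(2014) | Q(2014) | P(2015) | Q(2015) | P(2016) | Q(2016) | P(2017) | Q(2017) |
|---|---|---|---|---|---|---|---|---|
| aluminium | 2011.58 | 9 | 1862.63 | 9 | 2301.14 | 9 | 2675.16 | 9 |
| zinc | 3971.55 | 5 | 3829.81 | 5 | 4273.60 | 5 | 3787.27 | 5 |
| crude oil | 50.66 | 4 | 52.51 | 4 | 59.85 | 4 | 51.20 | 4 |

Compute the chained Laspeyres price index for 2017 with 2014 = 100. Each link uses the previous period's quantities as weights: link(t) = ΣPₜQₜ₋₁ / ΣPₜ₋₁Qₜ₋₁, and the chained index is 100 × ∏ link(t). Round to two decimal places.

113.24

Link 2014→2015:
ΣP(2015)Q(2014) = 1862.63×9 + 3829.81×5 + 52.51×4 = 16763.67 + 19149.05 + 210.04 = 36122.76
ΣP(2014)Q(2014) = 2011.58×9 + 3971.55×5 + 50.66×4 = 18104.22 + 19857.75 + 202.64 = 38164.61
link = 36122.76/38164.61 = 0.946499
Link 2015→2016:
ΣP(2016)Q(2015) = 2301.14×9 + 4273.60×5 + 59.85×4 = 20710.26 + 21368 + 239.4 = 42317.66
ΣP(2015)Q(2015) = 1862.63×9 + 3829.81×5 + 52.51×4 = 16763.67 + 19149.05 + 210.04 = 36122.76
link = 42317.66/36122.76 = 1.171496
Link 2016→2017:
ΣP(2017)Q(2016) = 2675.16×9 + 3787.27×5 + 51.20×4 = 24076.44 + 18936.35 + 204.8 = 43217.59
ΣP(2016)Q(2016) = 2301.14×9 + 4273.60×5 + 59.85×4 = 20710.26 + 21368 + 239.4 = 42317.66
link = 43217.59/42317.66 = 1.021266
Chained index = 100 × 0.946499 × 1.171496 × 1.021266 = 113.2400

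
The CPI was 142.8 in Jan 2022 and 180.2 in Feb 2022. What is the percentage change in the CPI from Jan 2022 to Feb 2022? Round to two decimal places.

26.19%

Change = (180.2 − 142.8) / 142.8 × 100
       = 37.4 / 142.8 × 100 = 26.1905%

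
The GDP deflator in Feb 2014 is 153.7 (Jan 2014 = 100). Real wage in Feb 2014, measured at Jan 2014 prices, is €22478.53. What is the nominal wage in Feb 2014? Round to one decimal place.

Nominal = Real × (Index/100) = 22478.53 × (153.7/100)
        = 22478.53 × 1.537 = 34549.5006

34549.5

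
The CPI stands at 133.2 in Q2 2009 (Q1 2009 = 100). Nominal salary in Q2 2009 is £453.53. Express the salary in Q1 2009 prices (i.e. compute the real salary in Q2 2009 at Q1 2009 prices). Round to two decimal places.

340.49

Real = Nominal ÷ (Index/100) = 453.53 ÷ (133.2/100)
     = 453.53 ÷ 1.332 = 340.4880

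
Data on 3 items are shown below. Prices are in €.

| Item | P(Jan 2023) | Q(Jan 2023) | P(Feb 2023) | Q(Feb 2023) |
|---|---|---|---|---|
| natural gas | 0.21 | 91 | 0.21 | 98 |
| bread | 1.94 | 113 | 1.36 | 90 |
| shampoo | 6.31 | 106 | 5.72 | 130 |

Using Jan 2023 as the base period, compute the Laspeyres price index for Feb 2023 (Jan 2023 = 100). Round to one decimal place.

Laspeyres price index uses base-period quantities as weights.
ΣP(Feb 2023)·Q(Jan 2023) = 0.21×91 + 1.36×113 + 5.72×106 = 19.11 + 153.68 + 606.32 = 779.11
ΣP(Jan 2023)·Q(Jan 2023) = 0.21×91 + 1.94×113 + 6.31×106 = 19.11 + 219.22 + 668.86 = 907.19
Index = 779.11 / 907.19 × 100 = 85.8817

85.9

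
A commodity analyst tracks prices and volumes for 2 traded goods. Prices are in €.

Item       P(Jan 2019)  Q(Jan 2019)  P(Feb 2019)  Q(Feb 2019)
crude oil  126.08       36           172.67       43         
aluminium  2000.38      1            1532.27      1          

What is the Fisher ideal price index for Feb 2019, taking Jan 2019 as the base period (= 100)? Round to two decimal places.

Laspeyres component (base-period weights):
ΣP(Feb 2019)Q(Jan 2019) = 172.67×36 + 1532.27×1 = 6216.12 + 1532.27 = 7748.39
ΣP(Jan 2019)Q(Jan 2019) = 126.08×36 + 2000.38×1 = 4538.88 + 2000.38 = 6539.26
L = 7748.39 / 6539.26 × 100 = 118.4903
Paasche component (current-period weights):
ΣP(Feb 2019)Q(Feb 2019) = 172.67×43 + 1532.27×1 = 7424.81 + 1532.27 = 8957.08
ΣP(Jan 2019)Q(Feb 2019) = 126.08×43 + 2000.38×1 = 5421.44 + 2000.38 = 7421.82
P = 8957.08 / 7421.82 × 100 = 120.6858
Fisher = √(L × P) = √(118.4903 × 120.6858) = 119.5830

119.58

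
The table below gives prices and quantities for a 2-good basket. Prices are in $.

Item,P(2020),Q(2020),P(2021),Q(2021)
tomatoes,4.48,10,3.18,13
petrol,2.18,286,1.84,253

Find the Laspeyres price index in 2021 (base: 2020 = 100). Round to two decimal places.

83.50

Laspeyres price index uses base-period quantities as weights.
ΣP(2021)·Q(2020) = 3.18×10 + 1.84×286 = 31.8 + 526.24 = 558.04
ΣP(2020)·Q(2020) = 4.48×10 + 2.18×286 = 44.8 + 623.48 = 668.28
Index = 558.04 / 668.28 × 100 = 83.5039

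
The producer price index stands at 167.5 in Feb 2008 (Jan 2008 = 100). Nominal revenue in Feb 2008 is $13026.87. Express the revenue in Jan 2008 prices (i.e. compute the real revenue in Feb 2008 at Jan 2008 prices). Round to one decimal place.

7777.2

Real = Nominal ÷ (Index/100) = 13026.87 ÷ (167.5/100)
     = 13026.87 ÷ 1.675 = 7777.2358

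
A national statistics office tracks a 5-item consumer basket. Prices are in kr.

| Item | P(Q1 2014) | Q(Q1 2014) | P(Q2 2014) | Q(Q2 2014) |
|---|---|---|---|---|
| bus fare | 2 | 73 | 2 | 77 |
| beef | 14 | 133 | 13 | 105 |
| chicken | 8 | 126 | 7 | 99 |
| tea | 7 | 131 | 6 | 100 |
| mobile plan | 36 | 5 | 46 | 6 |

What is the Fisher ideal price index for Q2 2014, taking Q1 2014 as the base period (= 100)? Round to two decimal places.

92.20

Laspeyres component (base-period weights):
ΣP(Q2 2014)Q(Q1 2014) = 2×73 + 13×133 + 7×126 + 6×131 + 46×5 = 146 + 1729 + 882 + 786 + 230 = 3773
ΣP(Q1 2014)Q(Q1 2014) = 2×73 + 14×133 + 8×126 + 7×131 + 36×5 = 146 + 1862 + 1008 + 917 + 180 = 4113
L = 3773 / 4113 × 100 = 91.7335
Paasche component (current-period weights):
ΣP(Q2 2014)Q(Q2 2014) = 2×77 + 13×105 + 7×99 + 6×100 + 46×6 = 154 + 1365 + 693 + 600 + 276 = 3088
ΣP(Q1 2014)Q(Q2 2014) = 2×77 + 14×105 + 8×99 + 7×100 + 36×6 = 154 + 1470 + 792 + 700 + 216 = 3332
P = 3088 / 3332 × 100 = 92.6771
Fisher = √(L × P) = √(91.7335 × 92.6771) = 92.2041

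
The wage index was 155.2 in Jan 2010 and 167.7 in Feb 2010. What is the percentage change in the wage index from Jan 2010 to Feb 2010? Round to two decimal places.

8.05%

Change = (167.7 − 155.2) / 155.2 × 100
       = 12.5 / 155.2 × 100 = 8.0541%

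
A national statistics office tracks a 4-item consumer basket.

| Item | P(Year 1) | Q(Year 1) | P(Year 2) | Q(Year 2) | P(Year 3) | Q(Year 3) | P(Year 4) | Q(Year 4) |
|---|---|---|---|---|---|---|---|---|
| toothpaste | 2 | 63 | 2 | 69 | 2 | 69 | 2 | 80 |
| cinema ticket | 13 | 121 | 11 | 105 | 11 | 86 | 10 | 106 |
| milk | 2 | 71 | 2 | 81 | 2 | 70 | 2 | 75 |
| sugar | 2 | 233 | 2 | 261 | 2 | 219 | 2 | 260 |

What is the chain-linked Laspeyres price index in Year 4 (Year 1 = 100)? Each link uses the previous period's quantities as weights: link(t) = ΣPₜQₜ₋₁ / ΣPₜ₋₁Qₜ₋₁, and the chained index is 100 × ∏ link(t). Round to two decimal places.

84.88

Link Year 1→Year 2:
ΣP(Year 2)Q(Year 1) = 2×63 + 11×121 + 2×71 + 2×233 = 126 + 1331 + 142 + 466 = 2065
ΣP(Year 1)Q(Year 1) = 2×63 + 13×121 + 2×71 + 2×233 = 126 + 1573 + 142 + 466 = 2307
link = 2065/2307 = 0.895102
Link Year 2→Year 3:
ΣP(Year 3)Q(Year 2) = 2×69 + 11×105 + 2×81 + 2×261 = 138 + 1155 + 162 + 522 = 1977
ΣP(Year 2)Q(Year 2) = 2×69 + 11×105 + 2×81 + 2×261 = 138 + 1155 + 162 + 522 = 1977
link = 1977/1977 = 1.000000
Link Year 3→Year 4:
ΣP(Year 4)Q(Year 3) = 2×69 + 10×86 + 2×70 + 2×219 = 138 + 860 + 140 + 438 = 1576
ΣP(Year 3)Q(Year 3) = 2×69 + 11×86 + 2×70 + 2×219 = 138 + 946 + 140 + 438 = 1662
link = 1576/1662 = 0.948255
Chained index = 100 × 0.895102 × 1.000000 × 0.948255 = 84.8785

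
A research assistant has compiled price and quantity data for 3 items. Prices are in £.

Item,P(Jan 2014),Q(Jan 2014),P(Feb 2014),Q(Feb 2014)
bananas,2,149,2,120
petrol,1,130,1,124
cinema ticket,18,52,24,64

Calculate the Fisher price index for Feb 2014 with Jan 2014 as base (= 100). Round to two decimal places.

Laspeyres component (base-period weights):
ΣP(Feb 2014)Q(Jan 2014) = 2×149 + 1×130 + 24×52 = 298 + 130 + 1248 = 1676
ΣP(Jan 2014)Q(Jan 2014) = 2×149 + 1×130 + 18×52 = 298 + 130 + 936 = 1364
L = 1676 / 1364 × 100 = 122.8739
Paasche component (current-period weights):
ΣP(Feb 2014)Q(Feb 2014) = 2×120 + 1×124 + 24×64 = 240 + 124 + 1536 = 1900
ΣP(Jan 2014)Q(Feb 2014) = 2×120 + 1×124 + 18×64 = 240 + 124 + 1152 = 1516
P = 1900 / 1516 × 100 = 125.3298
Fisher = √(L × P) = √(122.8739 × 125.3298) = 124.0958

124.10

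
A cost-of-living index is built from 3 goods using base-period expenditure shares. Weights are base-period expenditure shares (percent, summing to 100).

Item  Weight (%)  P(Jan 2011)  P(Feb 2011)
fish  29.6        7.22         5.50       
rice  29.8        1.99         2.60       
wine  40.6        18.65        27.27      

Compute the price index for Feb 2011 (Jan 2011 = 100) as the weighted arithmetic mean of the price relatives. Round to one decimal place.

fish: 29.6 × (5.50/7.22) = 29.6 × 0.761773 = 22.5485
rice: 29.8 × (2.60/1.99) = 29.8 × 1.306533 = 38.9347
wine: 40.6 × (27.27/18.65) = 40.6 × 1.462198 = 59.3653
Index = Σ wᵢ·(p₁ᵢ/p₀ᵢ) = 22.5485 + 38.9347 + 59.3653 = 120.8484

120.8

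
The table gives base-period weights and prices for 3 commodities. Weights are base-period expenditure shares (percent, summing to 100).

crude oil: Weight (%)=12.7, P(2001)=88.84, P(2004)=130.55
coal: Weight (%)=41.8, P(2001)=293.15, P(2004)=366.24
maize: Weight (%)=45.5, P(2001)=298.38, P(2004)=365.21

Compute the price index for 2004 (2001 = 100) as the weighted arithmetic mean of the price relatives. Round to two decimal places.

crude oil: 12.7 × (130.55/88.84) = 12.7 × 1.469496 = 18.6626
coal: 41.8 × (366.24/293.15) = 41.8 × 1.249326 = 52.2218
maize: 45.5 × (365.21/298.38) = 45.5 × 1.223976 = 55.6909
Index = Σ wᵢ·(p₁ᵢ/p₀ᵢ) = 18.6626 + 52.2218 + 55.6909 = 126.5753

126.58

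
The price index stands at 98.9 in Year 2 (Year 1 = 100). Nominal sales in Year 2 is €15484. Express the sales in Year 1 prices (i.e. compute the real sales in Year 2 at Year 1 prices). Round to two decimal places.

Real = Nominal ÷ (Index/100) = 15484 ÷ (98.9/100)
     = 15484 ÷ 0.989 = 15656.2184

15656.22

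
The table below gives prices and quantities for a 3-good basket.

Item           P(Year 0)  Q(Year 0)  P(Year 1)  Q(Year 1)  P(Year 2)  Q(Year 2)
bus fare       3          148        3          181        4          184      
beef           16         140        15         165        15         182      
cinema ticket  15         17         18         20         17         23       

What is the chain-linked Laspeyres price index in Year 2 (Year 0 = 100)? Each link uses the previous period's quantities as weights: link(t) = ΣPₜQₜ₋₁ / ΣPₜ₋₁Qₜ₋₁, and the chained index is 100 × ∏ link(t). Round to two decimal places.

101.59

Link Year 0→Year 1:
ΣP(Year 1)Q(Year 0) = 3×148 + 15×140 + 18×17 = 444 + 2100 + 306 = 2850
ΣP(Year 0)Q(Year 0) = 3×148 + 16×140 + 15×17 = 444 + 2240 + 255 = 2939
link = 2850/2939 = 0.969718
Link Year 1→Year 2:
ΣP(Year 2)Q(Year 1) = 4×181 + 15×165 + 17×20 = 724 + 2475 + 340 = 3539
ΣP(Year 1)Q(Year 1) = 3×181 + 15×165 + 18×20 = 543 + 2475 + 360 = 3378
link = 3539/3378 = 1.047661
Chained index = 100 × 0.969718 × 1.047661 = 101.5936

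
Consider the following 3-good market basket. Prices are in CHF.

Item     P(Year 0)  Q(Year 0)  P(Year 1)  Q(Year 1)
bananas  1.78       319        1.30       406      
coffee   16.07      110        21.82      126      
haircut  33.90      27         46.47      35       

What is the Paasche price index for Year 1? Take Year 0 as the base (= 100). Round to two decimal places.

124.65

Paasche price index uses current-period quantities as weights.
ΣP(Year 1)·Q(Year 1) = 1.30×406 + 21.82×126 + 46.47×35 = 527.8 + 2749.32 + 1626.45 = 4903.57
ΣP(Year 0)·Q(Year 1) = 1.78×406 + 16.07×126 + 33.90×35 = 722.68 + 2024.82 + 1186.5 = 3934
Index = 4903.57 / 3934 × 100 = 124.6459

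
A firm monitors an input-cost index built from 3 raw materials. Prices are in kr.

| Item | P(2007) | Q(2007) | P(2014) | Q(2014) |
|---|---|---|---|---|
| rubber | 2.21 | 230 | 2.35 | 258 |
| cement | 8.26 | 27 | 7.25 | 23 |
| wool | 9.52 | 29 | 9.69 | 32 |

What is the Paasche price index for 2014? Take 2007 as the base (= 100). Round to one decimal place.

101.7

Paasche price index uses current-period quantities as weights.
ΣP(2014)·Q(2014) = 2.35×258 + 7.25×23 + 9.69×32 = 606.3 + 166.75 + 310.08 = 1083.13
ΣP(2007)·Q(2014) = 2.21×258 + 8.26×23 + 9.52×32 = 570.18 + 189.98 + 304.64 = 1064.8
Index = 1083.13 / 1064.8 × 100 = 101.7215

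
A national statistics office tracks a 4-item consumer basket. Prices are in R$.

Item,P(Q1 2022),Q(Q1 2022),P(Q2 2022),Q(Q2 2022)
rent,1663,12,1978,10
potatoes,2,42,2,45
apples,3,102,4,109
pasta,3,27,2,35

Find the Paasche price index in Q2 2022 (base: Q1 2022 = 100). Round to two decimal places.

118.80

Paasche price index uses current-period quantities as weights.
ΣP(Q2 2022)·Q(Q2 2022) = 1978×10 + 2×45 + 4×109 + 2×35 = 19780 + 90 + 436 + 70 = 20376
ΣP(Q1 2022)·Q(Q2 2022) = 1663×10 + 2×45 + 3×109 + 3×35 = 16630 + 90 + 327 + 105 = 17152
Index = 20376 / 17152 × 100 = 118.7966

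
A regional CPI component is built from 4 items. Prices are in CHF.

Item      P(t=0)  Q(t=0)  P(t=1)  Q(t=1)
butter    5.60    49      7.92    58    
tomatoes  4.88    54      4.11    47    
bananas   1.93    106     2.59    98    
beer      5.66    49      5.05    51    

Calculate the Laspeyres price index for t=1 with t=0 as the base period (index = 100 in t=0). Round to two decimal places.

111.00

Laspeyres price index uses base-period quantities as weights.
ΣP(t=1)·Q(t=0) = 7.92×49 + 4.11×54 + 2.59×106 + 5.05×49 = 388.08 + 221.94 + 274.54 + 247.45 = 1132.01
ΣP(t=0)·Q(t=0) = 5.60×49 + 4.88×54 + 1.93×106 + 5.66×49 = 274.4 + 263.52 + 204.58 + 277.34 = 1019.84
Index = 1132.01 / 1019.84 × 100 = 110.9988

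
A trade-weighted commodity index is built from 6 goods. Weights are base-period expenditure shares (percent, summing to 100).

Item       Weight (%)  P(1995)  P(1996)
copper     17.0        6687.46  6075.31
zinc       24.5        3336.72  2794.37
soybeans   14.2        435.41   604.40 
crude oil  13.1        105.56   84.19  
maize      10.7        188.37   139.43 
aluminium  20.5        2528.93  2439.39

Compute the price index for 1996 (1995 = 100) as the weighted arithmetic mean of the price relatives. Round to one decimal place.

copper: 17.0 × (6075.31/6687.46) = 17.0 × 0.908463 = 15.4439
zinc: 24.5 × (2794.37/3336.72) = 24.5 × 0.837460 = 20.5178
soybeans: 14.2 × (604.40/435.41) = 14.2 × 1.388117 = 19.7113
crude oil: 13.1 × (84.19/105.56) = 13.1 × 0.797556 = 10.4480
maize: 10.7 × (139.43/188.37) = 10.7 × 0.740192 = 7.9201
aluminium: 20.5 × (2439.39/2528.93) = 20.5 × 0.964594 = 19.7742
Index = Σ wᵢ·(p₁ᵢ/p₀ᵢ) = 15.4439 + 20.5178 + 19.7113 + 10.4480 + 7.9201 + 19.7742 = 93.8151

93.8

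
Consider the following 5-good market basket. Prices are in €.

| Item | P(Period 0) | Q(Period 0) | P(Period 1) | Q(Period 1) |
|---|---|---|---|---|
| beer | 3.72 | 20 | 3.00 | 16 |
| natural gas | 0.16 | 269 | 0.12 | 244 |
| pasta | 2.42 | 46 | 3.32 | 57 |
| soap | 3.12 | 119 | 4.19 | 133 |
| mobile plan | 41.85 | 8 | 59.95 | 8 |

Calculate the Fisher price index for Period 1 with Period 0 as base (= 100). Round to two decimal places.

Laspeyres component (base-period weights):
ΣP(Period 1)Q(Period 0) = 3.00×20 + 0.12×269 + 3.32×46 + 4.19×119 + 59.95×8 = 60 + 32.28 + 152.72 + 498.61 + 479.6 = 1223.21
ΣP(Period 0)Q(Period 0) = 3.72×20 + 0.16×269 + 2.42×46 + 3.12×119 + 41.85×8 = 74.4 + 43.04 + 111.32 + 371.28 + 334.8 = 934.84
L = 1223.21 / 934.84 × 100 = 130.8470
Paasche component (current-period weights):
ΣP(Period 1)Q(Period 1) = 3.00×16 + 0.12×244 + 3.32×57 + 4.19×133 + 59.95×8 = 48 + 29.28 + 189.24 + 557.27 + 479.6 = 1303.39
ΣP(Period 0)Q(Period 1) = 3.72×16 + 0.16×244 + 2.42×57 + 3.12×133 + 41.85×8 = 59.52 + 39.04 + 137.94 + 414.96 + 334.8 = 986.26
P = 1303.39 / 986.26 × 100 = 132.1548
Fisher = √(L × P) = √(130.8470 × 132.1548) = 131.4993

131.50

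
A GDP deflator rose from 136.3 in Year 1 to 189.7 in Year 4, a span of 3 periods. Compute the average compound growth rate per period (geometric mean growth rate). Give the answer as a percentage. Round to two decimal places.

11.65%

Growth factor = (189.7/136.3)^(1/3) = (1.391783)^(1/3) = 1.116496
Growth rate = 1.116496 − 1 = 0.116496 = 11.6496%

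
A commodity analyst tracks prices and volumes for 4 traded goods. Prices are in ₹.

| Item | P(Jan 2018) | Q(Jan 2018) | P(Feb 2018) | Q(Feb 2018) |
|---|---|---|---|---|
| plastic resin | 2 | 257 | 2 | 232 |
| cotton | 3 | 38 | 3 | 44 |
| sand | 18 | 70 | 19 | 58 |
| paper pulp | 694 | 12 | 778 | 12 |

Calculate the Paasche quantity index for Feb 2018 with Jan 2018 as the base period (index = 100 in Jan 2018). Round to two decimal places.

Paasche quantity index uses current-period prices as weights.
ΣP(Feb 2018)·Q(Feb 2018) = 2×232 + 3×44 + 19×58 + 778×12 = 464 + 132 + 1102 + 9336 = 11034
ΣP(Feb 2018)·Q(Jan 2018) = 2×257 + 3×38 + 19×70 + 778×12 = 514 + 114 + 1330 + 9336 = 11294
Index = 11034 / 11294 × 100 = 97.6979

97.70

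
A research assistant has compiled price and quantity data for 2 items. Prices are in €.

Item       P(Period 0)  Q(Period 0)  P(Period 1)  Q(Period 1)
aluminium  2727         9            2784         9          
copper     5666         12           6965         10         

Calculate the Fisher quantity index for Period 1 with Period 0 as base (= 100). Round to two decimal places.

Laspeyres component (base-period weights):
ΣP(Period 0)Q(Period 1) = 2727×9 + 5666×10 = 24543 + 56660 = 81203
ΣP(Period 0)Q(Period 0) = 2727×9 + 5666×12 = 24543 + 67992 = 92535
L = 81203 / 92535 × 100 = 87.7538
Paasche component (current-period weights):
ΣP(Period 1)Q(Period 1) = 2784×9 + 6965×10 = 25056 + 69650 = 94706
ΣP(Period 1)Q(Period 0) = 2784×9 + 6965×12 = 25056 + 83580 = 108636
P = 94706 / 108636 × 100 = 87.1774
Fisher = √(L × P) = √(87.7538 × 87.1774) = 87.4651

87.47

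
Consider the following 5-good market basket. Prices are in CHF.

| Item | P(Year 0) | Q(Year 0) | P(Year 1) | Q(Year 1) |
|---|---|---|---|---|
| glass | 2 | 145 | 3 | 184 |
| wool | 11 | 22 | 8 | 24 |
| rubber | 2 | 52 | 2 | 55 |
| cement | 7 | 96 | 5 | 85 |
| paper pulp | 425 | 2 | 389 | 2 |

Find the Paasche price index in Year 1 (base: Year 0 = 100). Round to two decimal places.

94.06

Paasche price index uses current-period quantities as weights.
ΣP(Year 1)·Q(Year 1) = 3×184 + 8×24 + 2×55 + 5×85 + 389×2 = 552 + 192 + 110 + 425 + 778 = 2057
ΣP(Year 0)·Q(Year 1) = 2×184 + 11×24 + 2×55 + 7×85 + 425×2 = 368 + 264 + 110 + 595 + 850 = 2187
Index = 2057 / 2187 × 100 = 94.0558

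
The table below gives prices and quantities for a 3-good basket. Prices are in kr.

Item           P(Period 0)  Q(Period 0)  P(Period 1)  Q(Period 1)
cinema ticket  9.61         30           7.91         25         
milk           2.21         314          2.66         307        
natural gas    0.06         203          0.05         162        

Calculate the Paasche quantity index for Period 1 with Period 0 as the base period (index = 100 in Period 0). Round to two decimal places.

Paasche quantity index uses current-period prices as weights.
ΣP(Period 1)·Q(Period 1) = 7.91×25 + 2.66×307 + 0.05×162 = 197.75 + 816.62 + 8.1 = 1022.47
ΣP(Period 1)·Q(Period 0) = 7.91×30 + 2.66×314 + 0.05×203 = 237.3 + 835.24 + 10.15 = 1082.69
Index = 1022.47 / 1082.69 × 100 = 94.4379

94.44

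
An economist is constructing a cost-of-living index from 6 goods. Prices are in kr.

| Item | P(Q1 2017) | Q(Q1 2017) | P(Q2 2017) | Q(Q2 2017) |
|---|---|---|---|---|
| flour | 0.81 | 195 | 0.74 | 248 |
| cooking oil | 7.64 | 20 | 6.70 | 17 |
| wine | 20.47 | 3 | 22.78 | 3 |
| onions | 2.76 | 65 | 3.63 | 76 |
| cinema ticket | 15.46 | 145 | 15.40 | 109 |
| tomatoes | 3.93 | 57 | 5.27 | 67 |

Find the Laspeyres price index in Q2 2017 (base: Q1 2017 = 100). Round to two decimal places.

103.27

Laspeyres price index uses base-period quantities as weights.
ΣP(Q2 2017)·Q(Q1 2017) = 0.74×195 + 6.70×20 + 22.78×3 + 3.63×65 + 15.40×145 + 5.27×57 = 144.3 + 134 + 68.34 + 235.95 + 2233 + 300.39 = 3115.98
ΣP(Q1 2017)·Q(Q1 2017) = 0.81×195 + 7.64×20 + 20.47×3 + 2.76×65 + 15.46×145 + 3.93×57 = 157.95 + 152.8 + 61.41 + 179.4 + 2241.7 + 224.01 = 3017.27
Index = 3115.98 / 3017.27 × 100 = 103.2715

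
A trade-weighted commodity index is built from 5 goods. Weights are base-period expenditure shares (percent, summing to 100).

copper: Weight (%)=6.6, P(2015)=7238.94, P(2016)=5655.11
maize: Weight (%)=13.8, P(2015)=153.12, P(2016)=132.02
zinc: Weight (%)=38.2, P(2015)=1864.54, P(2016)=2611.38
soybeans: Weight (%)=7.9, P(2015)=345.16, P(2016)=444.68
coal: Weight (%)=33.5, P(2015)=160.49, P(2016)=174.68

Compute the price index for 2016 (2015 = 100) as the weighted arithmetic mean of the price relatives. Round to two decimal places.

copper: 6.6 × (5655.11/7238.94) = 6.6 × 0.781207 = 5.1560
maize: 13.8 × (132.02/153.12) = 13.8 × 0.862200 = 11.8984
zinc: 38.2 × (2611.38/1864.54) = 38.2 × 1.400549 = 53.5010
soybeans: 7.9 × (444.68/345.16) = 7.9 × 1.288330 = 10.1778
coal: 33.5 × (174.68/160.49) = 33.5 × 1.088417 = 36.4620
Index = Σ wᵢ·(p₁ᵢ/p₀ᵢ) = 5.1560 + 11.8984 + 53.5010 + 10.1778 + 36.4620 = 117.1951

117.20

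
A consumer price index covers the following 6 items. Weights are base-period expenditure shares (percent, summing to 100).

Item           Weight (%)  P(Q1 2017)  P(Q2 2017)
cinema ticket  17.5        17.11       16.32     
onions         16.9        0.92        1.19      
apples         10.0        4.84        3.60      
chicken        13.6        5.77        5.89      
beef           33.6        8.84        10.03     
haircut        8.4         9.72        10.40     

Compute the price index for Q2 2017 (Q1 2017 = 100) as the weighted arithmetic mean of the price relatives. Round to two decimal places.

106.98

cinema ticket: 17.5 × (16.32/17.11) = 17.5 × 0.953828 = 16.6920
onions: 16.9 × (1.19/0.92) = 16.9 × 1.293478 = 21.8598
apples: 10.0 × (3.60/4.84) = 10.0 × 0.743802 = 7.4380
chicken: 13.6 × (5.89/5.77) = 13.6 × 1.020797 = 13.8828
beef: 33.6 × (10.03/8.84) = 33.6 × 1.134615 = 38.1231
haircut: 8.4 × (10.40/9.72) = 8.4 × 1.069959 = 8.9877
Index = Σ wᵢ·(p₁ᵢ/p₀ᵢ) = 16.6920 + 21.8598 + 7.4380 + 13.8828 + 38.1231 + 8.9877 = 106.9834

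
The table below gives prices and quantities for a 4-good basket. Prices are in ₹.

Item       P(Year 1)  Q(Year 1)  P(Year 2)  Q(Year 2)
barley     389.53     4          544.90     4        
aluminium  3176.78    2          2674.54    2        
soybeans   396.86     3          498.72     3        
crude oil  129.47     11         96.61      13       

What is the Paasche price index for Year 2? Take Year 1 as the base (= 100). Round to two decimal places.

Paasche price index uses current-period quantities as weights.
ΣP(Year 2)·Q(Year 2) = 544.90×4 + 2674.54×2 + 498.72×3 + 96.61×13 = 2179.6 + 5349.08 + 1496.16 + 1255.93 = 10280.77
ΣP(Year 1)·Q(Year 2) = 389.53×4 + 3176.78×2 + 396.86×3 + 129.47×13 = 1558.12 + 6353.56 + 1190.58 + 1683.11 = 10785.37
Index = 10280.77 / 10785.37 × 100 = 95.3214

95.32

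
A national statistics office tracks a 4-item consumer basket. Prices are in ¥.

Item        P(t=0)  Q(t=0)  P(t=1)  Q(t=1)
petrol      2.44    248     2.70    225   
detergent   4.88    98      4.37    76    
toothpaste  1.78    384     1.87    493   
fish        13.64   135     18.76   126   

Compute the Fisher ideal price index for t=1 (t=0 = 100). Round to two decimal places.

Laspeyres component (base-period weights):
ΣP(t=1)Q(t=0) = 2.70×248 + 4.37×98 + 1.87×384 + 18.76×135 = 669.6 + 428.26 + 718.08 + 2532.6 = 4348.54
ΣP(t=0)Q(t=0) = 2.44×248 + 4.88×98 + 1.78×384 + 13.64×135 = 605.12 + 478.24 + 683.52 + 1841.4 = 3608.28
L = 4348.54 / 3608.28 × 100 = 120.5156
Paasche component (current-period weights):
ΣP(t=1)Q(t=1) = 2.70×225 + 4.37×76 + 1.87×493 + 18.76×126 = 607.5 + 332.12 + 921.91 + 2363.76 = 4225.29
ΣP(t=0)Q(t=1) = 2.44×225 + 4.88×76 + 1.78×493 + 13.64×126 = 549 + 370.88 + 877.54 + 1718.64 = 3516.06
P = 4225.29 / 3516.06 × 100 = 120.1712
Fisher = √(L × P) = √(120.5156 × 120.1712) = 120.3433

120.34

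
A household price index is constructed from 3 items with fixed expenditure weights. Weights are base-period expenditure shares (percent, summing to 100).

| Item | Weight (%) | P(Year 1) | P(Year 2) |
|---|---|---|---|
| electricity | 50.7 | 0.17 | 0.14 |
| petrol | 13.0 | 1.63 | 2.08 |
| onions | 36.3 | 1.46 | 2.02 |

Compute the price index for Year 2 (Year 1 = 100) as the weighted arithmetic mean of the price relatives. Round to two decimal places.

electricity: 50.7 × (0.14/0.17) = 50.7 × 0.823529 = 41.7529
petrol: 13.0 × (2.08/1.63) = 13.0 × 1.276074 = 16.5890
onions: 36.3 × (2.02/1.46) = 36.3 × 1.383562 = 50.2233
Index = Σ wᵢ·(p₁ᵢ/p₀ᵢ) = 41.7529 + 16.5890 + 50.2233 = 108.5652

108.57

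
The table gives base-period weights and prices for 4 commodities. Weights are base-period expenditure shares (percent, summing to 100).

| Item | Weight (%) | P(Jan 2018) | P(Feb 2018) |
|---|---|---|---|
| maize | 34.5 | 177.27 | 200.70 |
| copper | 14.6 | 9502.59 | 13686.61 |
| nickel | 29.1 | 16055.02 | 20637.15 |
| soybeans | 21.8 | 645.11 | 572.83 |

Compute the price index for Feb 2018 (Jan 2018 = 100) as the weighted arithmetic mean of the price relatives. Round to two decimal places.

116.85

maize: 34.5 × (200.70/177.27) = 34.5 × 1.132171 = 39.0599
copper: 14.6 × (13686.61/9502.59) = 14.6 × 1.440303 = 21.0284
nickel: 29.1 × (20637.15/16055.02) = 29.1 × 1.285402 = 37.4052
soybeans: 21.8 × (572.83/645.11) = 21.8 × 0.887957 = 19.3575
Index = Σ wᵢ·(p₁ᵢ/p₀ᵢ) = 39.0599 + 21.0284 + 37.4052 + 19.3575 = 116.8510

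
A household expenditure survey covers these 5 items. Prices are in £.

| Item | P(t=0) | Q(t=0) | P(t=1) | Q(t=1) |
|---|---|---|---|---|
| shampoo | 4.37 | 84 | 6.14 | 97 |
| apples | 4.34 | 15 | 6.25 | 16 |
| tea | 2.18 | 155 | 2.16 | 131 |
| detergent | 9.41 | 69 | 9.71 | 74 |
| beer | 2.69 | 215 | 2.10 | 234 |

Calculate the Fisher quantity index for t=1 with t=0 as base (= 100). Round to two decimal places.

105.65

Laspeyres component (base-period weights):
ΣP(t=0)Q(t=1) = 4.37×97 + 4.34×16 + 2.18×131 + 9.41×74 + 2.69×234 = 423.89 + 69.44 + 285.58 + 696.34 + 629.46 = 2104.71
ΣP(t=0)Q(t=0) = 4.37×84 + 4.34×15 + 2.18×155 + 9.41×69 + 2.69×215 = 367.08 + 65.1 + 337.9 + 649.29 + 578.35 = 1997.72
L = 2104.71 / 1997.72 × 100 = 105.3556
Paasche component (current-period weights):
ΣP(t=1)Q(t=1) = 6.14×97 + 6.25×16 + 2.16×131 + 9.71×74 + 2.10×234 = 595.58 + 100 + 282.96 + 718.54 + 491.4 = 2188.48
ΣP(t=1)Q(t=0) = 6.14×84 + 6.25×15 + 2.16×155 + 9.71×69 + 2.10×215 = 515.76 + 93.75 + 334.8 + 669.99 + 451.5 = 2065.8
P = 2188.48 / 2065.8 × 100 = 105.9386
Fisher = √(L × P) = √(105.3556 × 105.9386) = 105.6467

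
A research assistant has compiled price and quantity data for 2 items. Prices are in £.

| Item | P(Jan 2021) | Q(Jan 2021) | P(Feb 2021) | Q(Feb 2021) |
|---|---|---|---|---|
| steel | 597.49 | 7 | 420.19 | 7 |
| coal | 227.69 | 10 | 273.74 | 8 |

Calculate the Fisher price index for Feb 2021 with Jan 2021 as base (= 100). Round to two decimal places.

86.68

Laspeyres component (base-period weights):
ΣP(Feb 2021)Q(Jan 2021) = 420.19×7 + 273.74×10 = 2941.33 + 2737.4 = 5678.73
ΣP(Jan 2021)Q(Jan 2021) = 597.49×7 + 227.69×10 = 4182.43 + 2276.9 = 6459.33
L = 5678.73 / 6459.33 × 100 = 87.9152
Paasche component (current-period weights):
ΣP(Feb 2021)Q(Feb 2021) = 420.19×7 + 273.74×8 = 2941.33 + 2189.92 = 5131.25
ΣP(Jan 2021)Q(Feb 2021) = 597.49×7 + 227.69×8 = 4182.43 + 1821.52 = 6003.95
P = 5131.25 / 6003.95 × 100 = 85.4646
Fisher = √(L × P) = √(87.9152 × 85.4646) = 86.6812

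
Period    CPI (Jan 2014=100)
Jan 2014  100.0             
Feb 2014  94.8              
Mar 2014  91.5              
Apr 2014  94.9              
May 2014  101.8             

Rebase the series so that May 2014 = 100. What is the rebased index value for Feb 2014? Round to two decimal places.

93.12

Rebased(Feb 2014) = 94.8 / 101.8 × 100 = 93.1238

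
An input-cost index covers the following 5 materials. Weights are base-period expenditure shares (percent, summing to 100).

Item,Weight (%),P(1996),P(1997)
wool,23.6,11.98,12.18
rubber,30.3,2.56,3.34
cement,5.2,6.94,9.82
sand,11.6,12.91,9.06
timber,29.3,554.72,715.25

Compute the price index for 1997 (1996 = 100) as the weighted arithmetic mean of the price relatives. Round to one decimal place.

116.8

wool: 23.6 × (12.18/11.98) = 23.6 × 1.016694 = 23.9940
rubber: 30.3 × (3.34/2.56) = 30.3 × 1.304688 = 39.5320
cement: 5.2 × (9.82/6.94) = 5.2 × 1.414986 = 7.3579
sand: 11.6 × (9.06/12.91) = 11.6 × 0.701782 = 8.1407
timber: 29.3 × (715.25/554.72) = 29.3 × 1.289389 = 37.7791
Index = Σ wᵢ·(p₁ᵢ/p₀ᵢ) = 23.9940 + 39.5320 + 7.3579 + 8.1407 + 37.7791 = 116.8037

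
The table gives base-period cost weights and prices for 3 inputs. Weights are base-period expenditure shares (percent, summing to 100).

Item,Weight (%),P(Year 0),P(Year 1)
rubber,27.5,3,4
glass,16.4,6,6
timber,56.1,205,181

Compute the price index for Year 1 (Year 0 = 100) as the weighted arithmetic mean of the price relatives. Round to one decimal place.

rubber: 27.5 × (4/3) = 27.5 × 1.333333 = 36.6667
glass: 16.4 × (6/6) = 16.4 × 1.000000 = 16.4000
timber: 56.1 × (181/205) = 56.1 × 0.882927 = 49.5322
Index = Σ wᵢ·(p₁ᵢ/p₀ᵢ) = 36.6667 + 16.4000 + 49.5322 = 102.5989

102.6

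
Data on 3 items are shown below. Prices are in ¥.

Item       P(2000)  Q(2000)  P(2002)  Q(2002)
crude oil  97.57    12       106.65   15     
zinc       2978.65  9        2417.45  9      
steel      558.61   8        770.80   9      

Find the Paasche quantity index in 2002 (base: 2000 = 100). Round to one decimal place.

103.7

Paasche quantity index uses current-period prices as weights.
ΣP(2002)·Q(2002) = 106.65×15 + 2417.45×9 + 770.80×9 = 1599.75 + 21757.05 + 6937.2 = 30294
ΣP(2002)·Q(2000) = 106.65×12 + 2417.45×9 + 770.80×8 = 1279.8 + 21757.05 + 6166.4 = 29203.25
Index = 30294 / 29203.25 × 100 = 103.7350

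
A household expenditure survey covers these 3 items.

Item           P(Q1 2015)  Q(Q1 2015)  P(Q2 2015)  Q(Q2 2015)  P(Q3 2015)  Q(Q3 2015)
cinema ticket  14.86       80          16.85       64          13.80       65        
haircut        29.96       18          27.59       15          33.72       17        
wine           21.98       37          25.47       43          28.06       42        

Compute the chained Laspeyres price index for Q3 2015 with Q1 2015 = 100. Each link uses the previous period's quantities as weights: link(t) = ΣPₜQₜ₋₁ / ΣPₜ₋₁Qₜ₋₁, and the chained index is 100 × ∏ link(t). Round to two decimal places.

Link Q1 2015→Q2 2015:
ΣP(Q2 2015)Q(Q1 2015) = 16.85×80 + 27.59×18 + 25.47×37 = 1348 + 496.62 + 942.39 = 2787.01
ΣP(Q1 2015)Q(Q1 2015) = 14.86×80 + 29.96×18 + 21.98×37 = 1188.8 + 539.28 + 813.26 = 2541.34
link = 2787.01/2541.34 = 1.096669
Link Q2 2015→Q3 2015:
ΣP(Q3 2015)Q(Q2 2015) = 13.80×64 + 33.72×15 + 28.06×43 = 883.2 + 505.8 + 1206.58 = 2595.58
ΣP(Q2 2015)Q(Q2 2015) = 16.85×64 + 27.59×15 + 25.47×43 = 1078.4 + 413.85 + 1095.21 = 2587.46
link = 2595.58/2587.46 = 1.003138
Chained index = 100 × 1.096669 × 1.003138 = 110.0111

110.01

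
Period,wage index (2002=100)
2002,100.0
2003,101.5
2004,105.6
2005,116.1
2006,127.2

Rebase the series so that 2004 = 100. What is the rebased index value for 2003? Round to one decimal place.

Rebased(2003) = 101.5 / 105.6 × 100 = 96.1174

96.1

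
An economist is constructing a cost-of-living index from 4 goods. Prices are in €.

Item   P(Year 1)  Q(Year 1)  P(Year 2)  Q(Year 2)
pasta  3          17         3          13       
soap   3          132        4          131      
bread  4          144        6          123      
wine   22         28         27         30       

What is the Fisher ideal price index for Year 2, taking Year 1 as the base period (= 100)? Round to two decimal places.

133.72

Laspeyres component (base-period weights):
ΣP(Year 2)Q(Year 1) = 3×17 + 4×132 + 6×144 + 27×28 = 51 + 528 + 864 + 756 = 2199
ΣP(Year 1)Q(Year 1) = 3×17 + 3×132 + 4×144 + 22×28 = 51 + 396 + 576 + 616 = 1639
L = 2199 / 1639 × 100 = 134.1672
Paasche component (current-period weights):
ΣP(Year 2)Q(Year 2) = 3×13 + 4×131 + 6×123 + 27×30 = 39 + 524 + 738 + 810 = 2111
ΣP(Year 1)Q(Year 2) = 3×13 + 3×131 + 4×123 + 22×30 = 39 + 393 + 492 + 660 = 1584
P = 2111 / 1584 × 100 = 133.2702
Fisher = √(L × P) = √(134.1672 × 133.2702) = 133.7179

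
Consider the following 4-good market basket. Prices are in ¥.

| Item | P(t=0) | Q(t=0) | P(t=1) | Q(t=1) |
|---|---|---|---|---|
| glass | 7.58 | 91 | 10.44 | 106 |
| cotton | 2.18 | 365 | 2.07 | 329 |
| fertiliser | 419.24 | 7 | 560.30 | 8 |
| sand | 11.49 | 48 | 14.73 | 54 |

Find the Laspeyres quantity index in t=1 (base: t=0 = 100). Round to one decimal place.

110.5

Laspeyres quantity index uses base-period prices as weights.
ΣP(t=0)·Q(t=1) = 7.58×106 + 2.18×329 + 419.24×8 + 11.49×54 = 803.48 + 717.22 + 3353.92 + 620.46 = 5495.08
ΣP(t=0)·Q(t=0) = 7.58×91 + 2.18×365 + 419.24×7 + 11.49×48 = 689.78 + 795.7 + 2934.68 + 551.52 = 4971.68
Index = 5495.08 / 4971.68 × 100 = 110.5276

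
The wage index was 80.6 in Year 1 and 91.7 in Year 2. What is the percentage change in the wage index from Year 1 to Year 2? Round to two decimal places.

Change = (91.7 − 80.6) / 80.6 × 100
       = 11.1 / 80.6 × 100 = 13.7717%

13.77%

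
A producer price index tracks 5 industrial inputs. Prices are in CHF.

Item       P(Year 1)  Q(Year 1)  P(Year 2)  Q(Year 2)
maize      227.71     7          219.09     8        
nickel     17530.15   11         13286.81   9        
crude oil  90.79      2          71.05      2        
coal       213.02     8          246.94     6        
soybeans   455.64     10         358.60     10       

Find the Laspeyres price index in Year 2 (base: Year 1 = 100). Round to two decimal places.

Laspeyres price index uses base-period quantities as weights.
ΣP(Year 2)·Q(Year 1) = 219.09×7 + 13286.81×11 + 71.05×2 + 246.94×8 + 358.60×10 = 1533.63 + 146154.91 + 142.1 + 1975.52 + 3586 = 153392.16
ΣP(Year 1)·Q(Year 1) = 227.71×7 + 17530.15×11 + 90.79×2 + 213.02×8 + 455.64×10 = 1593.97 + 192831.65 + 181.58 + 1704.16 + 4556.4 = 200867.76
Index = 153392.16 / 200867.76 × 100 = 76.3647

76.36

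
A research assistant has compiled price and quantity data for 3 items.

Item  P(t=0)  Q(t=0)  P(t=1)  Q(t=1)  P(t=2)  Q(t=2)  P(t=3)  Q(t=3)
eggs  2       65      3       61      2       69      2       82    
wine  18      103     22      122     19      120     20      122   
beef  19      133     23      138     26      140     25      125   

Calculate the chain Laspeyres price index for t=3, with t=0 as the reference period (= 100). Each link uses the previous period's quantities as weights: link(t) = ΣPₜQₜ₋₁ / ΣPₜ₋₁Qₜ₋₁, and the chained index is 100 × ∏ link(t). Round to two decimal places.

121.70

Link t=0→t=1:
ΣP(t=1)Q(t=0) = 3×65 + 22×103 + 23×133 = 195 + 2266 + 3059 = 5520
ΣP(t=0)Q(t=0) = 2×65 + 18×103 + 19×133 = 130 + 1854 + 2527 = 4511
link = 5520/4511 = 1.223675
Link t=1→t=2:
ΣP(t=2)Q(t=1) = 2×61 + 19×122 + 26×138 = 122 + 2318 + 3588 = 6028
ΣP(t=1)Q(t=1) = 3×61 + 22×122 + 23×138 = 183 + 2684 + 3174 = 6041
link = 6028/6041 = 0.997848
Link t=2→t=3:
ΣP(t=3)Q(t=2) = 2×69 + 20×120 + 25×140 = 138 + 2400 + 3500 = 6038
ΣP(t=2)Q(t=2) = 2×69 + 19×120 + 26×140 = 138 + 2280 + 3640 = 6058
link = 6038/6058 = 0.996699
Chained index = 100 × 1.223675 × 0.997848 × 0.996699 = 121.7011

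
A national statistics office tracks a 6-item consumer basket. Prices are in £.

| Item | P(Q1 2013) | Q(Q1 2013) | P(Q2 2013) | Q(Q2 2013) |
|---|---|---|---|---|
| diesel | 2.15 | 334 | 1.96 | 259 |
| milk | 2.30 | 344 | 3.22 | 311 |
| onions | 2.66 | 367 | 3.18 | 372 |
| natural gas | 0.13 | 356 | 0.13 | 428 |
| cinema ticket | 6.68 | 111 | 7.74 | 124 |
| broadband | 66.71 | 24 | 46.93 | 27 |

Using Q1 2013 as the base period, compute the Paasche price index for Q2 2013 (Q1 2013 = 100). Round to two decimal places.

Paasche price index uses current-period quantities as weights.
ΣP(Q2 2013)·Q(Q2 2013) = 1.96×259 + 3.22×311 + 3.18×372 + 0.13×428 + 7.74×124 + 46.93×27 = 507.64 + 1001.42 + 1182.96 + 55.64 + 959.76 + 1267.11 = 4974.53
ΣP(Q1 2013)·Q(Q2 2013) = 2.15×259 + 2.30×311 + 2.66×372 + 0.13×428 + 6.68×124 + 66.71×27 = 556.85 + 715.3 + 989.52 + 55.64 + 828.32 + 1801.17 = 4946.8
Index = 4974.53 / 4946.8 × 100 = 100.5606

100.56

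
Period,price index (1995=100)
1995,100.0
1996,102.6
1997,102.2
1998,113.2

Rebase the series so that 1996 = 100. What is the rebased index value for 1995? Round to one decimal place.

Rebased(1995) = 100.0 / 102.6 × 100 = 97.4659

97.5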